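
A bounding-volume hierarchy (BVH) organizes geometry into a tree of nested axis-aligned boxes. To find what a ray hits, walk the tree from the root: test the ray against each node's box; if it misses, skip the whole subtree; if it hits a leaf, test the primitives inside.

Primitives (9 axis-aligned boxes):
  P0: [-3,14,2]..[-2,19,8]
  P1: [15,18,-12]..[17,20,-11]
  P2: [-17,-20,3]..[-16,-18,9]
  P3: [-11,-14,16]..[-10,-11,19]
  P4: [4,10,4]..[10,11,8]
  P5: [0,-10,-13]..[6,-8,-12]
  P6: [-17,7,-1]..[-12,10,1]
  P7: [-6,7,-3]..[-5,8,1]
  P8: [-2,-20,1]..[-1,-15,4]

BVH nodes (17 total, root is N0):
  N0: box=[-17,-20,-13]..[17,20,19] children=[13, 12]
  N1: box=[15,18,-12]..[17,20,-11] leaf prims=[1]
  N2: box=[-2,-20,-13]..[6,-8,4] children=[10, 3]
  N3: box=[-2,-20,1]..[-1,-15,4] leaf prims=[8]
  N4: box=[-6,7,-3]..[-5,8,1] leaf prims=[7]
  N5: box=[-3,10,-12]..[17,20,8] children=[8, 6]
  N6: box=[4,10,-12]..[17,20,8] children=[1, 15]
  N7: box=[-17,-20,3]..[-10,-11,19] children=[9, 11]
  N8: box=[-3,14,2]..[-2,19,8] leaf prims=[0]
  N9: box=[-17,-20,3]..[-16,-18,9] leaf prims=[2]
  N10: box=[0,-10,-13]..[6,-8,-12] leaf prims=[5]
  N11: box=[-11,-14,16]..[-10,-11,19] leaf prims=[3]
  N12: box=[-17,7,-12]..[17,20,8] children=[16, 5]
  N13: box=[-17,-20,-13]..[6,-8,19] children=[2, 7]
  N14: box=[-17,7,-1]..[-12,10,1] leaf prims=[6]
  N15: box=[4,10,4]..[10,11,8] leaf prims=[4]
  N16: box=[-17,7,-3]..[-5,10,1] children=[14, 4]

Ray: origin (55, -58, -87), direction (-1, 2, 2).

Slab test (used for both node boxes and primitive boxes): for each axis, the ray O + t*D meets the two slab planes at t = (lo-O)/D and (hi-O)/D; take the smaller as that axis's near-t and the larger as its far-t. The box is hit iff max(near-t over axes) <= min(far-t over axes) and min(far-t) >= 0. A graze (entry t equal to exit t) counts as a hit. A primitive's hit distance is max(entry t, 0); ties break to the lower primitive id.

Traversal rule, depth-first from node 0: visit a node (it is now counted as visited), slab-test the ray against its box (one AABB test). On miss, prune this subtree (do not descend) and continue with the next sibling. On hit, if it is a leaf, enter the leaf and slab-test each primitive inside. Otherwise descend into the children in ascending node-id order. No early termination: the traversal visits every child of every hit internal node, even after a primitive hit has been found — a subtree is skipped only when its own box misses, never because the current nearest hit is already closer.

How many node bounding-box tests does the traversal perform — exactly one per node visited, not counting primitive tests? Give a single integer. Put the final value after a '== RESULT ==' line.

Trace the traversal:
N0 x:[38,72] y:[19,39] z:[37,53] -> hit [38,39], descend [12, 13]
  N12 x:[38,72] y:[65/2,39] z:[75/2,95/2] -> hit [38,39], descend [5, 16]
    N5 x:[38,58] y:[34,39] z:[75/2,95/2] -> hit [38,39], descend [6, 8]
      N6 x:[38,51] y:[34,39] z:[75/2,95/2] -> hit [38,39], descend [1, 15]
        N1 x:[38,40] y:[38,39] z:[75/2,38] -> hit [38,38] leaf, test {P1@t=38}
        N15 x:[45,51] y:[34,69/2] z:[91/2,95/2] -> miss, prune
      N8 x:[57,58] y:[36,77/2] z:[89/2,95/2] -> miss, prune
    N16 x:[60,72] y:[65/2,34] z:[42,44] -> miss, prune
  N13 x:[49,72] y:[19,25] z:[37,53] -> miss, prune

Visited [0, 12, 5, 6, 1, 15, 8, 16, 13]. Tests: 9 box, 1 leaf. Nearest: P1.

== RESULT ==
9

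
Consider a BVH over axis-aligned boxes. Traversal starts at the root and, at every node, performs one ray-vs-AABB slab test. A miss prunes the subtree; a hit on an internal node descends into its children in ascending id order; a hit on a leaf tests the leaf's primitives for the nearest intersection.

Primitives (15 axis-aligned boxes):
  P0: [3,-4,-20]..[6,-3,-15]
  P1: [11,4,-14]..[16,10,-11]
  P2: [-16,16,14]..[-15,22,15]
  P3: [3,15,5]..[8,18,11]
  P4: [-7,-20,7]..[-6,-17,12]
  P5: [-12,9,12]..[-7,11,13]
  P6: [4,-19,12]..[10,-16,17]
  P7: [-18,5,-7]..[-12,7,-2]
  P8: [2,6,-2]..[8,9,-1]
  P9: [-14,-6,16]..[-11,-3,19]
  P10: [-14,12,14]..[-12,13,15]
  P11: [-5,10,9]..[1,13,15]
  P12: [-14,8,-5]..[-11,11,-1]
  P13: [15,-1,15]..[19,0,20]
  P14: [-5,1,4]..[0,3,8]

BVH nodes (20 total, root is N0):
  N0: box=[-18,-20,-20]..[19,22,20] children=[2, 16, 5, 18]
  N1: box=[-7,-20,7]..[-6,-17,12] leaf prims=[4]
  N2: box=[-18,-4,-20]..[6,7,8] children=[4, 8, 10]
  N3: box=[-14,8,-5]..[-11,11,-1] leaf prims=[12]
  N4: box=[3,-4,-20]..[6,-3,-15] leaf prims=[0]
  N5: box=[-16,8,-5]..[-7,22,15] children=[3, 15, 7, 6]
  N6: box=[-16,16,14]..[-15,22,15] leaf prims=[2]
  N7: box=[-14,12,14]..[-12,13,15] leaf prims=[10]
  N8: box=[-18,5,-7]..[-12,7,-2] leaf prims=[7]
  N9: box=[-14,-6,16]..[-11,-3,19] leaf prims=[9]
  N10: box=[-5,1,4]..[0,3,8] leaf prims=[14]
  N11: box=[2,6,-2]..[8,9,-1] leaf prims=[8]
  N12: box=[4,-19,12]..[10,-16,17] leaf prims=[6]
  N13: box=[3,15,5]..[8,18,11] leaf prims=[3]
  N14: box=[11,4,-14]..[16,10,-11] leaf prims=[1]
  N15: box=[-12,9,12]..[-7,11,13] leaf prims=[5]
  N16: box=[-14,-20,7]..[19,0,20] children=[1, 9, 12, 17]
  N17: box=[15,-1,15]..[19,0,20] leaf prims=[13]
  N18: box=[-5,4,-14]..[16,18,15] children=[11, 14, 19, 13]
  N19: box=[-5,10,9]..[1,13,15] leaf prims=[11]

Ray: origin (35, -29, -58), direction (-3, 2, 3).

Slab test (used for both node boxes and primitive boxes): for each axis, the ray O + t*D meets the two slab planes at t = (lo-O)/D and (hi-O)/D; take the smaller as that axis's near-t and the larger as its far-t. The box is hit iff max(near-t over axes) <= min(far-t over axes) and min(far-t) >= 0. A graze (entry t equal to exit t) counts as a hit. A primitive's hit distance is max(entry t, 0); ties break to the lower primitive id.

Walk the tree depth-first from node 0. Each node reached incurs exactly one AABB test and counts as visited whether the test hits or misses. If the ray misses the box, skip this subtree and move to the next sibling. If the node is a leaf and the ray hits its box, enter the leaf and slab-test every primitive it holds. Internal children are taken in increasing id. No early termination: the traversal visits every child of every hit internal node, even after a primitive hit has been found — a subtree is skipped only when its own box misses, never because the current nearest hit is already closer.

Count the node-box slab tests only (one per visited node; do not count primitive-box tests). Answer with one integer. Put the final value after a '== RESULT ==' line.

Trace the traversal:
N0 x:[16/3,53/3] y:[9/2,51/2] z:[38/3,26] -> hit [38/3,53/3], descend [2, 5, 16, 18]
  N2 x:[29/3,53/3] y:[25/2,18] z:[38/3,22] -> hit [38/3,53/3], descend [4, 8, 10]
    N4 x:[29/3,32/3] y:[25/2,13] z:[38/3,43/3] -> miss, prune
    N8 x:[47/3,53/3] y:[17,18] z:[17,56/3] -> hit [17,53/3] leaf, test {P7@t=17}
    N10 x:[35/3,40/3] y:[15,16] z:[62/3,22] -> miss, prune
  N5 x:[14,17] y:[37/2,51/2] z:[53/3,73/3] -> miss, prune
  N16 x:[16/3,49/3] y:[9/2,29/2] z:[65/3,26] -> miss, prune
  N18 x:[19/3,40/3] y:[33/2,47/2] z:[44/3,73/3] -> miss, prune

order=[0, 2, 4, 8, 10, 5, 16, 18]  |boxes|=8  |leaves|=1  hit=P7

== RESULT ==
8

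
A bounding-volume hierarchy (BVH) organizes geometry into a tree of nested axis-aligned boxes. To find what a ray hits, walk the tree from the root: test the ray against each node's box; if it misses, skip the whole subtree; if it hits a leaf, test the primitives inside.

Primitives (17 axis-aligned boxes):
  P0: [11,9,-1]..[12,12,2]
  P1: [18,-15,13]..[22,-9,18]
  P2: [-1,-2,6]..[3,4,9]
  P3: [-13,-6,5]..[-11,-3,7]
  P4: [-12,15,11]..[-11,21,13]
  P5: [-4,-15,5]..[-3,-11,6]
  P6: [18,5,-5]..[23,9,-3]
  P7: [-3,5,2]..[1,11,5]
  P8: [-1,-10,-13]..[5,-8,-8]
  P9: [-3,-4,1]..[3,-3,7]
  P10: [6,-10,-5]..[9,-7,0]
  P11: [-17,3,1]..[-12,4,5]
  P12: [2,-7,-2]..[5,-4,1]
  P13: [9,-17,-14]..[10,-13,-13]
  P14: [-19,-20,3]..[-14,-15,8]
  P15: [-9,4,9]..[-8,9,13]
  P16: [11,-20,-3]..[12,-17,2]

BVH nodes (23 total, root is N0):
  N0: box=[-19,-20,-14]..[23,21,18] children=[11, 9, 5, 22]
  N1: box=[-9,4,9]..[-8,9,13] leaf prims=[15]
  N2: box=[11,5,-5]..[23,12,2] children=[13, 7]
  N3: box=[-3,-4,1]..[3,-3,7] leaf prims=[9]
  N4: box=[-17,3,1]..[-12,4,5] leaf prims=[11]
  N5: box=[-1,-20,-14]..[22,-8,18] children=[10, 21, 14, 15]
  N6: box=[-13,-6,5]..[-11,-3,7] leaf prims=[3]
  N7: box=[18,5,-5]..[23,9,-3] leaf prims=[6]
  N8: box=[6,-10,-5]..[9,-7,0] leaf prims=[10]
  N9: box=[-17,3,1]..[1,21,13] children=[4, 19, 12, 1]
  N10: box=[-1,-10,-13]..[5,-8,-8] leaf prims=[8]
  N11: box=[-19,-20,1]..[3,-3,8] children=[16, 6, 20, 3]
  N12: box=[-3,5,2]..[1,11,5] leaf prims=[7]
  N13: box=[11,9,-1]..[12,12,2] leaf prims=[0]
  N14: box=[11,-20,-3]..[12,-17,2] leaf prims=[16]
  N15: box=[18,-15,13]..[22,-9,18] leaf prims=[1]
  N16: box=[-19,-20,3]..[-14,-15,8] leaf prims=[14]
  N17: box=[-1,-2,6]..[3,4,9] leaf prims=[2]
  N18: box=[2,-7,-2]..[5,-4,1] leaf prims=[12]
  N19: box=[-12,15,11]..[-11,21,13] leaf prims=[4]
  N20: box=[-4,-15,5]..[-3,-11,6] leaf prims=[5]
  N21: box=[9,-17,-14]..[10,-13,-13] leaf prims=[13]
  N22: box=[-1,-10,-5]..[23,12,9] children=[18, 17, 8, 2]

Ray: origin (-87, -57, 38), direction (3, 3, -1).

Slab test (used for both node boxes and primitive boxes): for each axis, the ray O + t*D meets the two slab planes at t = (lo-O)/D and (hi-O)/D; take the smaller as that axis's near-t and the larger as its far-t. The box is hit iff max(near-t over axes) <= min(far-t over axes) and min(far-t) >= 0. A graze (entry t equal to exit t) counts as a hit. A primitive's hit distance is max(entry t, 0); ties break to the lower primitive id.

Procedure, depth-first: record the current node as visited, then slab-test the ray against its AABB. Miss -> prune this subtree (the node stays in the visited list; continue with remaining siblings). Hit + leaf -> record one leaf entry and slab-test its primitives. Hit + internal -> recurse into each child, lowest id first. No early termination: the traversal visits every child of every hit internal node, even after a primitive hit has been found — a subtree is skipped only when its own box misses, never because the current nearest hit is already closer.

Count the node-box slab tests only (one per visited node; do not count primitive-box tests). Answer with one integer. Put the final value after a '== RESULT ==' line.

Trace the traversal:
N0 x:[68/3,110/3] y:[37/3,26] z:[20,52] -> hit [68/3,26], descend [5, 9, 11, 22]
  N5 x:[86/3,109/3] y:[37/3,49/3] z:[20,52] -> miss, prune
  N9 x:[70/3,88/3] y:[20,26] z:[25,37] -> hit [25,26], descend [1, 4, 12, 19]
    N1 x:[26,79/3] y:[61/3,22] z:[25,29] -> miss, prune
    N4 x:[70/3,25] y:[20,61/3] z:[33,37] -> miss, prune
    N12 x:[28,88/3] y:[62/3,68/3] z:[33,36] -> miss, prune
    N19 x:[25,76/3] y:[24,26] z:[25,27] -> hit [25,76/3] leaf, test {P4@t=25}
  N11 x:[68/3,30] y:[37/3,18] z:[30,37] -> miss, prune
  N22 x:[86/3,110/3] y:[47/3,23] z:[29,43] -> miss, prune

9 AABB tests over nodes [0, 5, 9, 1, 4, 12, 19, 11, 22]; 1 leaf entered; closest P4.

== RESULT ==
9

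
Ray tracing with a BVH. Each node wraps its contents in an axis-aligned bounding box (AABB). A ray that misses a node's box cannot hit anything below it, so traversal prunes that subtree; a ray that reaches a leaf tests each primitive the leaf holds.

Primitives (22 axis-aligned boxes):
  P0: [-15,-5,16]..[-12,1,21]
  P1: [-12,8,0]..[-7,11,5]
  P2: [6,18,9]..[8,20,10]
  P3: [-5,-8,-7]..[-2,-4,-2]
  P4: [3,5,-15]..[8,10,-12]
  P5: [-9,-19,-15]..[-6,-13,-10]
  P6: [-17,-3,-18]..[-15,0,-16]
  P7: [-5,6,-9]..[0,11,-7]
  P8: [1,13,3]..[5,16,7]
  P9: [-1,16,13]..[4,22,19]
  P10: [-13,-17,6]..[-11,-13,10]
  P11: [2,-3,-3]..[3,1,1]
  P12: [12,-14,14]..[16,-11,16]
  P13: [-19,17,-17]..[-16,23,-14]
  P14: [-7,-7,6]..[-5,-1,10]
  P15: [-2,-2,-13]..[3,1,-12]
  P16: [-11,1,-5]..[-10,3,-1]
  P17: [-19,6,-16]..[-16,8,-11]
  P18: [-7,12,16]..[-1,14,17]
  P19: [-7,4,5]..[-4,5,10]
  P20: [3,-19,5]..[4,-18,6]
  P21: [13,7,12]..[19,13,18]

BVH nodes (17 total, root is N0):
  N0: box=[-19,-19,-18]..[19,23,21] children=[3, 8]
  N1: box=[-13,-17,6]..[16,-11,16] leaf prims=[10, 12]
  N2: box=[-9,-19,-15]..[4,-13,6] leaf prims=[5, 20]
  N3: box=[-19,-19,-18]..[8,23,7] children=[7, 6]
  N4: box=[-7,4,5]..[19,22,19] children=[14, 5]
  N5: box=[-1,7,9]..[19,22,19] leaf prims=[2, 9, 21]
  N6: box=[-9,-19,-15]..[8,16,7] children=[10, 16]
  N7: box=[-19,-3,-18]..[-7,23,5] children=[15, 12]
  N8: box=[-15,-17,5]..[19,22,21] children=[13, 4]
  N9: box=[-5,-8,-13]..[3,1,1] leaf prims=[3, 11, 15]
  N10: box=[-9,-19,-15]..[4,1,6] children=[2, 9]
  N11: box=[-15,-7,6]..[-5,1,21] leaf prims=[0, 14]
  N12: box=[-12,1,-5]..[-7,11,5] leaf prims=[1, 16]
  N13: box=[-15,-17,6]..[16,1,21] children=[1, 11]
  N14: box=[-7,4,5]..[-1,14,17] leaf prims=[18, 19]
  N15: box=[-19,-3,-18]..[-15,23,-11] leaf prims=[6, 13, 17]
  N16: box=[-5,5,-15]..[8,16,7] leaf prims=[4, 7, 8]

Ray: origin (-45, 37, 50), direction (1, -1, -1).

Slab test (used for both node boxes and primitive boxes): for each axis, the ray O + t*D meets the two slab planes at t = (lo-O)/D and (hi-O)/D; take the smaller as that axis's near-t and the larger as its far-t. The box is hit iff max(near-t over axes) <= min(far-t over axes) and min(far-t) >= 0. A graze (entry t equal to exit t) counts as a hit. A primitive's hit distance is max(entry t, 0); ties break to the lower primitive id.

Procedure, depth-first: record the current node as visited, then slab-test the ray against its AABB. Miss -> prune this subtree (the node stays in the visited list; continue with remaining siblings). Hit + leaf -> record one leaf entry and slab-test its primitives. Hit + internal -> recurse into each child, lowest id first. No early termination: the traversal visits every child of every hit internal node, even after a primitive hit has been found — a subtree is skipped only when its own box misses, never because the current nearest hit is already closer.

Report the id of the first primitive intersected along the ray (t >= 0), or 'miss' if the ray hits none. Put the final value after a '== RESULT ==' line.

Walk:
N0 x:[26,64] y:[14,56] z:[29,68] -> hit [29,56], descend [3, 8]
  N3 x:[26,53] y:[14,56] z:[43,68] -> hit [43,53], descend [6, 7]
    N6 x:[36,53] y:[21,56] z:[43,65] -> hit [43,53], descend [10, 16]
      N10 x:[36,49] y:[36,56] z:[44,65] -> hit [44,49], descend [2, 9]
        N2 x:[36,49] y:[50,56] z:[44,65] -> miss, prune
        N9 x:[40,48] y:[36,45] z:[49,63] -> miss, prune
      N16 x:[40,53] y:[21,32] z:[43,65] -> miss, prune
    N7 x:[26,38] y:[14,40] z:[45,68] -> miss, prune
  N8 x:[30,64] y:[15,54] z:[29,45] -> hit [30,45], descend [4, 13]
    N4 x:[38,64] y:[15,33] z:[31,45] -> miss, prune
    N13 x:[30,61] y:[36,54] z:[29,44] -> hit [36,44], descend [1, 11]
      N1 x:[32,61] y:[48,54] z:[34,44] -> miss, prune
      N11 x:[30,40] y:[36,44] z:[29,44] -> hit [36,40] leaf, test {P0(miss), P14@t=40}

Visited [0, 3, 6, 10, 2, 9, 16, 7, 8, 4, 13, 1, 11]. Tests: 13 box, 1 leaf. Nearest: P14.

== RESULT ==
14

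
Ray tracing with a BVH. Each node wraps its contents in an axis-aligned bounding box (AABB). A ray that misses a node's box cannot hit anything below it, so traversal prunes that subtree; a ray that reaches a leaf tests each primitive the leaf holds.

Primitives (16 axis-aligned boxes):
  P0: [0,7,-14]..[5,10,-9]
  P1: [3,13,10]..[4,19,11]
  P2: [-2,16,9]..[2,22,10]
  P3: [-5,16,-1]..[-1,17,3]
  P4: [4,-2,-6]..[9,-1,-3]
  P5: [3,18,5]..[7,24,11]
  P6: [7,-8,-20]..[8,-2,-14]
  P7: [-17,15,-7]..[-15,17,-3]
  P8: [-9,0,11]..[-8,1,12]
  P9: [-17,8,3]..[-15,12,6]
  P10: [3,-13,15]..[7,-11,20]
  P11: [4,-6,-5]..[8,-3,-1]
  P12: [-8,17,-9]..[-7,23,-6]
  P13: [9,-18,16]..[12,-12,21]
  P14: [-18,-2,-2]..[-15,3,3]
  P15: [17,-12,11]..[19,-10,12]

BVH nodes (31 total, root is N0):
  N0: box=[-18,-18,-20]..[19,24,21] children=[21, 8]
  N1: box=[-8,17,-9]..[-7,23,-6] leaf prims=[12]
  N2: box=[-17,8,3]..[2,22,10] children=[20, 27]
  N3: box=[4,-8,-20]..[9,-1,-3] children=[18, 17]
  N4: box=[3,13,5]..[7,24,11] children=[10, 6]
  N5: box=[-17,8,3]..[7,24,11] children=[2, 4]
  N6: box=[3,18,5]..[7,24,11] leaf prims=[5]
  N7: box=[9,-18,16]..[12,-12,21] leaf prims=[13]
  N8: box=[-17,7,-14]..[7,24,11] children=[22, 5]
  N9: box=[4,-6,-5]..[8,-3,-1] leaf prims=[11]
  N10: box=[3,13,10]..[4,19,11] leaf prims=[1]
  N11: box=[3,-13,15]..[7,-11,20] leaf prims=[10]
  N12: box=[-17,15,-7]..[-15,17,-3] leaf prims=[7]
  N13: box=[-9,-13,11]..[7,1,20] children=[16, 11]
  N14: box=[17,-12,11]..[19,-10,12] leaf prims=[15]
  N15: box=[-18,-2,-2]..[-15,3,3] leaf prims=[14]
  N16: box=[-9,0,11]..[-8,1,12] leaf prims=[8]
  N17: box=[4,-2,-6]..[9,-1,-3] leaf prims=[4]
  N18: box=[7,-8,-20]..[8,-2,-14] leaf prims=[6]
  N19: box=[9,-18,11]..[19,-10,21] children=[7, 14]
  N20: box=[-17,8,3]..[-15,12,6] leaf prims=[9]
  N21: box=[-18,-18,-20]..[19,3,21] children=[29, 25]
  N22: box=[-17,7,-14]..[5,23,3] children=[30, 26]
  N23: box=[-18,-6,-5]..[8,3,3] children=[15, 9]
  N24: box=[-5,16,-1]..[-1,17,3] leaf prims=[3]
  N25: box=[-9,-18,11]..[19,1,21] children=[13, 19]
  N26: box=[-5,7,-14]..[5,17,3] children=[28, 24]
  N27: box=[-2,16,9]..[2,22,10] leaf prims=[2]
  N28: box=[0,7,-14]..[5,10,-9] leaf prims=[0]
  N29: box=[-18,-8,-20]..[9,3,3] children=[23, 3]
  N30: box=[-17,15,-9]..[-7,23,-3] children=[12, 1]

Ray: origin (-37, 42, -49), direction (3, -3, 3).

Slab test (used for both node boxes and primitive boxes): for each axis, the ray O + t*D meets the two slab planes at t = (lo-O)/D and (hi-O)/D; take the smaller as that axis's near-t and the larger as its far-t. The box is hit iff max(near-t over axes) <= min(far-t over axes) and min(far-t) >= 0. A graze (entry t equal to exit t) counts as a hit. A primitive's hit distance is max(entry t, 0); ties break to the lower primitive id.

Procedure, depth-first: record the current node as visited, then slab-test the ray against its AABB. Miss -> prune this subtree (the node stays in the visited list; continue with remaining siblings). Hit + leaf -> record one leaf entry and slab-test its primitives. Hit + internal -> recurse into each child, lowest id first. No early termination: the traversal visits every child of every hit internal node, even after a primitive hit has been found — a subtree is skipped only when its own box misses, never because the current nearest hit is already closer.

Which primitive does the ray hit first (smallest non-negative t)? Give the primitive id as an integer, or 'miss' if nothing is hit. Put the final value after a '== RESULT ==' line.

Trace the traversal:
N0 x:[19/3,56/3] y:[6,20] z:[29/3,70/3] -> hit [29/3,56/3], descend [8, 21]
  N8 x:[20/3,44/3] y:[6,35/3] z:[35/3,20] -> hit [35/3,35/3], descend [5, 22]
    N5 x:[20/3,44/3] y:[6,34/3] z:[52/3,20] -> miss, prune
    N22 x:[20/3,14] y:[19/3,35/3] z:[35/3,52/3] -> hit [35/3,35/3], descend [26, 30]
      N26 x:[32/3,14] y:[25/3,35/3] z:[35/3,52/3] -> hit [35/3,35/3], descend [24, 28]
        N24 x:[32/3,12] y:[25/3,26/3] z:[16,52/3] -> miss, prune
        N28 x:[37/3,14] y:[32/3,35/3] z:[35/3,40/3] -> miss, prune
      N30 x:[20/3,10] y:[19/3,9] z:[40/3,46/3] -> miss, prune
  N21 x:[19/3,56/3] y:[13,20] z:[29/3,70/3] -> hit [13,56/3], descend [25, 29]
    N25 x:[28/3,56/3] y:[41/3,20] z:[20,70/3] -> miss, prune
    N29 x:[19/3,46/3] y:[13,50/3] z:[29/3,52/3] -> hit [13,46/3], descend [3, 23]
      N3 x:[41/3,46/3] y:[43/3,50/3] z:[29/3,46/3] -> hit [43/3,46/3], descend [17, 18]
        N17 x:[41/3,46/3] y:[43/3,44/3] z:[43/3,46/3] -> hit [43/3,44/3] leaf, test {P4@t=43/3}
        N18 x:[44/3,15] y:[44/3,50/3] z:[29/3,35/3] -> miss, prune
      N23 x:[19/3,15] y:[13,16] z:[44/3,52/3] -> hit [44/3,15], descend [9, 15]
        N9 x:[41/3,15] y:[15,16] z:[44/3,16] -> hit [15,15] leaf, test {P11@t=15}
        N15 x:[19/3,22/3] y:[13,44/3] z:[47/3,52/3] -> miss, prune

order=[0, 8, 5, 22, 26, 24, 28, 30, 21, 25, 29, 3, 17, 18, 23, 9, 15]  |boxes|=17  |leaves|=2  hit=P4

== RESULT ==
4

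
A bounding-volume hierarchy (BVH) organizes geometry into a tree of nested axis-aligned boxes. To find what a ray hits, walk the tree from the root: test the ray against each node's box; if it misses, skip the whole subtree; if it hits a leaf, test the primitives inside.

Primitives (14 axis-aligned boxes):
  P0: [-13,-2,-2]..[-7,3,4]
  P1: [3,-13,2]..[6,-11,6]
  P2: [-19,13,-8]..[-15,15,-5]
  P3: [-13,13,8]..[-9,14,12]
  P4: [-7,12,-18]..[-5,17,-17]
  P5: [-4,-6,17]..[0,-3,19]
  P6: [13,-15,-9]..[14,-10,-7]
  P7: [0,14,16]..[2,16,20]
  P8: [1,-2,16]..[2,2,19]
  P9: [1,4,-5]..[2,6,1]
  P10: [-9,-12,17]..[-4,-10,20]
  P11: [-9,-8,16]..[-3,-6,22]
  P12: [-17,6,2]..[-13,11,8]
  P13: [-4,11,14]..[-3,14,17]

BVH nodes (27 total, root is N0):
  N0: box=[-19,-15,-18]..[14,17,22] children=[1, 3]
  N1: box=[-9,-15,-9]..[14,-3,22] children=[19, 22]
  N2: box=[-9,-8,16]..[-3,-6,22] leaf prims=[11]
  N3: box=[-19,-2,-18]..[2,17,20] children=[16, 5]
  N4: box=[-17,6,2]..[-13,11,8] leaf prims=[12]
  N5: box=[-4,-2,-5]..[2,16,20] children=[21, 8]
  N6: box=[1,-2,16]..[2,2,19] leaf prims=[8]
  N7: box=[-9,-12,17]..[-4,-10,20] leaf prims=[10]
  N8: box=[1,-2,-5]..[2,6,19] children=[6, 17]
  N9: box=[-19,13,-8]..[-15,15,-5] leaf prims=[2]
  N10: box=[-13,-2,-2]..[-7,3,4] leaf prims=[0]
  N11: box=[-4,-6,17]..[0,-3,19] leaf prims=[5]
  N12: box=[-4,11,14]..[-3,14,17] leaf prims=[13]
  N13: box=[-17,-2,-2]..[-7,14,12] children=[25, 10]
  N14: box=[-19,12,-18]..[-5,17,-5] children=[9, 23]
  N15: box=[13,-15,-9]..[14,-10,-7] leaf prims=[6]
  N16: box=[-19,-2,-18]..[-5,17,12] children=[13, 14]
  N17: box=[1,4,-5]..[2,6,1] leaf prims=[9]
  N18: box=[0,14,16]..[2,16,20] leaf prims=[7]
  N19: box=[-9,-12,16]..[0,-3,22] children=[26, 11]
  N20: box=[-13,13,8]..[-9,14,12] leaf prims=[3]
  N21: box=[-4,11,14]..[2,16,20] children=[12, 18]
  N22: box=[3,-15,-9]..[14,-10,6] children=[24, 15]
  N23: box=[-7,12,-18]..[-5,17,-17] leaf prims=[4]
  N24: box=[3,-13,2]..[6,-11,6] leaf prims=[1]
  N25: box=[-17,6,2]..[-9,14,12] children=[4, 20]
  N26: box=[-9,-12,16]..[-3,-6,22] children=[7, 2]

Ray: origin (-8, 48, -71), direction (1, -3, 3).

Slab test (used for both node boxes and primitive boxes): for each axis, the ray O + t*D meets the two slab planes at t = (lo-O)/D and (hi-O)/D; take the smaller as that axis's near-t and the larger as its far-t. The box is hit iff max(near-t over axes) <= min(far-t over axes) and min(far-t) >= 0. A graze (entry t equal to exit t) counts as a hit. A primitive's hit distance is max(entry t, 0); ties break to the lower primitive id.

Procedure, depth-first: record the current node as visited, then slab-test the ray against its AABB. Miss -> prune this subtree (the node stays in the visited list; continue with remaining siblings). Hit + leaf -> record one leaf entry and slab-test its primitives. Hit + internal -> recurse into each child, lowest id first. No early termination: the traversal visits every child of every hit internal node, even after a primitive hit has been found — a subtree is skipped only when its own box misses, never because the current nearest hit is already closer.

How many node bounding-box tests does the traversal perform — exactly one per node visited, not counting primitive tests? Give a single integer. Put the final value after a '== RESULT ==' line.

Walk:
N0 x:[-11,22] y:[31/3,21] z:[53/3,31] -> hit [53/3,21], descend [1, 3]
  N1 x:[-1,22] y:[17,21] z:[62/3,31] -> hit [62/3,21], descend [19, 22]
    N19 x:[-1,8] y:[17,20] z:[29,31] -> miss, prune
    N22 x:[11,22] y:[58/3,21] z:[62/3,77/3] -> hit [62/3,21], descend [15, 24]
      N15 x:[21,22] y:[58/3,21] z:[62/3,64/3] -> hit [21,21] leaf, test {P6@t=21}
      N24 x:[11,14] y:[59/3,61/3] z:[73/3,77/3] -> miss, prune
  N3 x:[-11,10] y:[31/3,50/3] z:[53/3,91/3] -> miss, prune

Visited [0, 1, 19, 22, 15, 24, 3]. Tests: 7 box, 1 leaf. Nearest: P6.

== RESULT ==
7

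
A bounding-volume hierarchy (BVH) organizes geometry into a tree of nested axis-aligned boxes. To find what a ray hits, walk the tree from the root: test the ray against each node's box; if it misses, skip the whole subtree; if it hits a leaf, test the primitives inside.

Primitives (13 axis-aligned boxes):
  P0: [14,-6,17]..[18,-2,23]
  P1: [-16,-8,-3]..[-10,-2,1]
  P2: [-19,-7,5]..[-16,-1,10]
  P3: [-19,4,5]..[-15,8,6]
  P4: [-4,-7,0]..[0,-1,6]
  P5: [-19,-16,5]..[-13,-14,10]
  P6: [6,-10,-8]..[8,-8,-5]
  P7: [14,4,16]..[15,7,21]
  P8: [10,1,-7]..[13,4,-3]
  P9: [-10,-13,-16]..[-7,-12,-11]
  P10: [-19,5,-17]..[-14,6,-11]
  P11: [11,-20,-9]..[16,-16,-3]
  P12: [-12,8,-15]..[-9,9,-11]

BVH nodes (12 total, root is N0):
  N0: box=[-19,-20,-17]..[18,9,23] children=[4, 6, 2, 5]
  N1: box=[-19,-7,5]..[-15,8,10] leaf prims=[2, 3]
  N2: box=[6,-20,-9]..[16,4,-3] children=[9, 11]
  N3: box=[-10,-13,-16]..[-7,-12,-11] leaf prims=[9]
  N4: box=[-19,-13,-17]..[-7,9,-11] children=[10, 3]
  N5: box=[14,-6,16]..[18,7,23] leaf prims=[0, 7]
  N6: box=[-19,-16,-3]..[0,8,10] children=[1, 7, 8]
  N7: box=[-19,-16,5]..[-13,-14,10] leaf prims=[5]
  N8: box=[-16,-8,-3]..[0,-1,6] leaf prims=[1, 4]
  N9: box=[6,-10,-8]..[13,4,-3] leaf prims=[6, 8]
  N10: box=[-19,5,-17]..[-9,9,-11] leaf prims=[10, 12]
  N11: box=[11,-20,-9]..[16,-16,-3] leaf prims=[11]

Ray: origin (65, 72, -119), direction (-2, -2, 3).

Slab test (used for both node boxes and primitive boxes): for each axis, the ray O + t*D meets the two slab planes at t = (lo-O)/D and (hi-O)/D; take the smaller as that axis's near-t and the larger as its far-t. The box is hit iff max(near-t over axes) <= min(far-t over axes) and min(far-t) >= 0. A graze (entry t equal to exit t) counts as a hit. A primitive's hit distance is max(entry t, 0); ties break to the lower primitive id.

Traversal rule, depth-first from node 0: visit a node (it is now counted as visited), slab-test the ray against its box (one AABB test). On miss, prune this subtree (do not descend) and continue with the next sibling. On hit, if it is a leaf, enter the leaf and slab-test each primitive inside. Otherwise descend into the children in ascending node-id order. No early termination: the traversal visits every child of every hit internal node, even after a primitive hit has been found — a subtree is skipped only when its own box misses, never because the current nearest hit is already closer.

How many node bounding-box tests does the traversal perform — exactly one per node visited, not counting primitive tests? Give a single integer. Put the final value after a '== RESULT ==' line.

Walk:
N0 x:[47/2,42] y:[63/2,46] z:[34,142/3] -> hit [34,42], descend [2, 4, 5, 6]
  N2 x:[49/2,59/2] y:[34,46] z:[110/3,116/3] -> miss, prune
  N4 x:[36,42] y:[63/2,85/2] z:[34,36] -> hit [36,36], descend [3, 10]
    N3 x:[36,75/2] y:[42,85/2] z:[103/3,36] -> miss, prune
    N10 x:[37,42] y:[63/2,67/2] z:[34,36] -> miss, prune
  N5 x:[47/2,51/2] y:[65/2,39] z:[45,142/3] -> miss, prune
  N6 x:[65/2,42] y:[32,44] z:[116/3,43] -> hit [116/3,42], descend [1, 7, 8]
    N1 x:[40,42] y:[32,79/2] z:[124/3,43] -> miss, prune
    N7 x:[39,42] y:[43,44] z:[124/3,43] -> miss, prune
    N8 x:[65/2,81/2] y:[73/2,40] z:[116/3,125/3] -> hit [116/3,40] leaf, test {P1@t=116/3, P4(miss)}

Visited [0, 2, 4, 3, 10, 5, 6, 1, 7, 8]. Tests: 10 box, 1 leaf. Nearest: P1.

== RESULT ==
10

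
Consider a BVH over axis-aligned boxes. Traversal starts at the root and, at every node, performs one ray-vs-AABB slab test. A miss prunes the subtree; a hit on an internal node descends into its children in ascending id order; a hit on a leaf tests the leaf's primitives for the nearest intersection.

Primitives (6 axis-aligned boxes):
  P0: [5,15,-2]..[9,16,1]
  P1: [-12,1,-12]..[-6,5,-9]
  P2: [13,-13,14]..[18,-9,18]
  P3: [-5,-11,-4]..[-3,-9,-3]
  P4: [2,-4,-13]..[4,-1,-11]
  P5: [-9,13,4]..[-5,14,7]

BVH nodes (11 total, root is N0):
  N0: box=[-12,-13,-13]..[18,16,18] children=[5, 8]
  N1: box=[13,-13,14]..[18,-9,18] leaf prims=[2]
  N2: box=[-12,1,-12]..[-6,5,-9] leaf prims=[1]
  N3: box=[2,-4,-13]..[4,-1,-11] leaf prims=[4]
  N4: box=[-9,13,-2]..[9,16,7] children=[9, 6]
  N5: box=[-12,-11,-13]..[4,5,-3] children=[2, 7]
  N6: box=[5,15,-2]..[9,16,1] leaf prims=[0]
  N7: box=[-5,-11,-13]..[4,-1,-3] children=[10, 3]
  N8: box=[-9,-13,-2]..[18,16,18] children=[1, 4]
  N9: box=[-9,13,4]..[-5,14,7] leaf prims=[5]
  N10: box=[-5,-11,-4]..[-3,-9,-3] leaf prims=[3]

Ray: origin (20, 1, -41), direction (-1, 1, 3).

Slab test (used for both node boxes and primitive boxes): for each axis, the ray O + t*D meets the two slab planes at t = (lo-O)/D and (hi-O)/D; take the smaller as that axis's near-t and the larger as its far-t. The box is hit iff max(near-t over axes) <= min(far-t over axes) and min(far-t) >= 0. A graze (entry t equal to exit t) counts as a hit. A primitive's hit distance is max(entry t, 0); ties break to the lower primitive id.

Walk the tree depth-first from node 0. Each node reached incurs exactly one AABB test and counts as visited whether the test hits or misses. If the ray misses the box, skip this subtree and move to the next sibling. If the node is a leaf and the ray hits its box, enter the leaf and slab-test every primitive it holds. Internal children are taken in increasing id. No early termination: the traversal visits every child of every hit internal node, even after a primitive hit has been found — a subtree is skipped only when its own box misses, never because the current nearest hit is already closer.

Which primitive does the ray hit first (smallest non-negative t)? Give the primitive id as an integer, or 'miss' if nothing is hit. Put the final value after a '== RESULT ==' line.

Walk:
N0 x:[2,32] y:[-14,15] z:[28/3,59/3] -> hit [28/3,15], descend [5, 8]
  N5 x:[16,32] y:[-12,4] z:[28/3,38/3] -> miss, prune
  N8 x:[2,29] y:[-14,15] z:[13,59/3] -> hit [13,15], descend [1, 4]
    N1 x:[2,7] y:[-14,-10] z:[55/3,59/3] -> miss, prune
    N4 x:[11,29] y:[12,15] z:[13,16] -> hit [13,15], descend [6, 9]
      N6 x:[11,15] y:[14,15] z:[13,14] -> hit [14,14] leaf, test {P0@t=14}
      N9 x:[25,29] y:[12,13] z:[15,16] -> miss, prune

order=[0, 5, 8, 1, 4, 6, 9]  |boxes|=7  |leaves|=1  hit=P0

== RESULT ==
0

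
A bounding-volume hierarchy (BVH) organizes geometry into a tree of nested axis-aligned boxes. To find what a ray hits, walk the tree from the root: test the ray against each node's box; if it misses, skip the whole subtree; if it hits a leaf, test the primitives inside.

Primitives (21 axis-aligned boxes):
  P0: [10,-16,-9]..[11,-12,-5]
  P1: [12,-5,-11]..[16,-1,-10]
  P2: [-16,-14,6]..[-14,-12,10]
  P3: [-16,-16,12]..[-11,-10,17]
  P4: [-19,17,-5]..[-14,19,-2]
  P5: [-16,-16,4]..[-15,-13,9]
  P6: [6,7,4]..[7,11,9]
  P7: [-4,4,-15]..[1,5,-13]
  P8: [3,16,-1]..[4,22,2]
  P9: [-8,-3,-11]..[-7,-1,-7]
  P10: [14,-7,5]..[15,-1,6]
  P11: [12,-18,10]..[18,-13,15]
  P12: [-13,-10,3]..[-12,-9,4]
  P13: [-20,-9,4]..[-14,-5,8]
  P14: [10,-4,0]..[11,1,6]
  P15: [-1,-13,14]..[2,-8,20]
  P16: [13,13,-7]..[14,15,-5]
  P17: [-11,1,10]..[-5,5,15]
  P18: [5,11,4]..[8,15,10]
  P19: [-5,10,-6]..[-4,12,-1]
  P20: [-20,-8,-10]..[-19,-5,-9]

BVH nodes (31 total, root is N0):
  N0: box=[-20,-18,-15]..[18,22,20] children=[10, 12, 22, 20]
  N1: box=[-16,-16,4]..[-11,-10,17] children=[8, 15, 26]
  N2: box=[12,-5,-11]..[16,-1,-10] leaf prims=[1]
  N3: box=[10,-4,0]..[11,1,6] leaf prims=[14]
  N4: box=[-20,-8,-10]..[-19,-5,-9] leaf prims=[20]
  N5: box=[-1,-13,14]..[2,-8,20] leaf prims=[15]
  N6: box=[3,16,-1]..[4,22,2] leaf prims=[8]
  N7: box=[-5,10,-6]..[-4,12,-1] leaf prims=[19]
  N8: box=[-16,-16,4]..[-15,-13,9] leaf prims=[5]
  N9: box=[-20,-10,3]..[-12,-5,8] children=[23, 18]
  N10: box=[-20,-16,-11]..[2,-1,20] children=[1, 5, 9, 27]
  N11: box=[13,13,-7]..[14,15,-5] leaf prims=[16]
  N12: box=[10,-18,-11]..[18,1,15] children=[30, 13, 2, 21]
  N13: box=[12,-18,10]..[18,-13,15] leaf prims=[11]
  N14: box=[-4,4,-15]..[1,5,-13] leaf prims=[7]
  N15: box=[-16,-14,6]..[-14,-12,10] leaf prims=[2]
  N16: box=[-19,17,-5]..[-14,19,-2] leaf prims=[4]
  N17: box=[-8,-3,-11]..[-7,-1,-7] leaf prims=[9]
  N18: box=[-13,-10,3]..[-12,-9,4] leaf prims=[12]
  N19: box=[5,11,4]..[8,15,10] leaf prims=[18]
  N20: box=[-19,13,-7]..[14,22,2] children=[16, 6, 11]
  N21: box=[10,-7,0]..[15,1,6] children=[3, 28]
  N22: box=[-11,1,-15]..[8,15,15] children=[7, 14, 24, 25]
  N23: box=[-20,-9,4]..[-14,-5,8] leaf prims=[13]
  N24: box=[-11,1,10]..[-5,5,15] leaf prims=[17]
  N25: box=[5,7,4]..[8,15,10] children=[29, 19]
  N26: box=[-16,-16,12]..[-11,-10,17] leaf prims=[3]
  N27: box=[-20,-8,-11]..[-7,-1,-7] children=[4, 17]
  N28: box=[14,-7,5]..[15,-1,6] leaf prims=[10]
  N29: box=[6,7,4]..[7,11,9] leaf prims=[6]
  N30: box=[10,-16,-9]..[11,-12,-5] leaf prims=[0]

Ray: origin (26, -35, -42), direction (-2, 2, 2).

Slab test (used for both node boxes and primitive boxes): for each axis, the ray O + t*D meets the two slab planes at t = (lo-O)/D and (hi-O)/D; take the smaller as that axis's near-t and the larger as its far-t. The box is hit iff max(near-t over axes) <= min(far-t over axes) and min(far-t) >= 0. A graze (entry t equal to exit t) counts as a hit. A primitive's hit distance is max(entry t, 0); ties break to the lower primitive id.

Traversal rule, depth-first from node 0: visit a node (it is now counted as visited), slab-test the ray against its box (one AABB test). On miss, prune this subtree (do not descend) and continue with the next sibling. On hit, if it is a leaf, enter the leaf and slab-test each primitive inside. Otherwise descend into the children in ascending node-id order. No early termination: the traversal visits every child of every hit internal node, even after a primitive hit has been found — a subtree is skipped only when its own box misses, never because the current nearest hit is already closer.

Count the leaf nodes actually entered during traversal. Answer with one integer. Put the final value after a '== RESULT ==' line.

Traverse from the root:
N0 x:[4,23] y:[17/2,57/2] z:[27/2,31] -> hit [27/2,23], descend [10, 12, 20, 22]
  N10 x:[12,23] y:[19/2,17] z:[31/2,31] -> hit [31/2,17], descend [1, 5, 9, 27]
    N1 x:[37/2,21] y:[19/2,25/2] z:[23,59/2] -> miss, prune
    N5 x:[12,27/2] y:[11,27/2] z:[28,31] -> miss, prune
    N9 x:[19,23] y:[25/2,15] z:[45/2,25] -> miss, prune
    N27 x:[33/2,23] y:[27/2,17] z:[31/2,35/2] -> hit [33/2,17], descend [4, 17]
      N4 x:[45/2,23] y:[27/2,15] z:[16,33/2] -> miss, prune
      N17 x:[33/2,17] y:[16,17] z:[31/2,35/2] -> hit [33/2,17] leaf, test {P9@t=33/2}
  N12 x:[4,8] y:[17/2,18] z:[31/2,57/2] -> miss, prune
  N20 x:[6,45/2] y:[24,57/2] z:[35/2,22] -> miss, prune
  N22 x:[9,37/2] y:[18,25] z:[27/2,57/2] -> hit [18,37/2], descend [7, 14, 24, 25]
    N7 x:[15,31/2] y:[45/2,47/2] z:[18,41/2] -> miss, prune
    N14 x:[25/2,15] y:[39/2,20] z:[27/2,29/2] -> miss, prune
    N24 x:[31/2,37/2] y:[18,20] z:[26,57/2] -> miss, prune
    N25 x:[9,21/2] y:[21,25] z:[23,26] -> miss, prune

Summary -> nodes [0, 10, 1, 5, 9, 27, 4, 17, 12, 20, 22, 7, 14, 24, 25]; box-tests=15; leaf-entries=1; first=P9

== RESULT ==
1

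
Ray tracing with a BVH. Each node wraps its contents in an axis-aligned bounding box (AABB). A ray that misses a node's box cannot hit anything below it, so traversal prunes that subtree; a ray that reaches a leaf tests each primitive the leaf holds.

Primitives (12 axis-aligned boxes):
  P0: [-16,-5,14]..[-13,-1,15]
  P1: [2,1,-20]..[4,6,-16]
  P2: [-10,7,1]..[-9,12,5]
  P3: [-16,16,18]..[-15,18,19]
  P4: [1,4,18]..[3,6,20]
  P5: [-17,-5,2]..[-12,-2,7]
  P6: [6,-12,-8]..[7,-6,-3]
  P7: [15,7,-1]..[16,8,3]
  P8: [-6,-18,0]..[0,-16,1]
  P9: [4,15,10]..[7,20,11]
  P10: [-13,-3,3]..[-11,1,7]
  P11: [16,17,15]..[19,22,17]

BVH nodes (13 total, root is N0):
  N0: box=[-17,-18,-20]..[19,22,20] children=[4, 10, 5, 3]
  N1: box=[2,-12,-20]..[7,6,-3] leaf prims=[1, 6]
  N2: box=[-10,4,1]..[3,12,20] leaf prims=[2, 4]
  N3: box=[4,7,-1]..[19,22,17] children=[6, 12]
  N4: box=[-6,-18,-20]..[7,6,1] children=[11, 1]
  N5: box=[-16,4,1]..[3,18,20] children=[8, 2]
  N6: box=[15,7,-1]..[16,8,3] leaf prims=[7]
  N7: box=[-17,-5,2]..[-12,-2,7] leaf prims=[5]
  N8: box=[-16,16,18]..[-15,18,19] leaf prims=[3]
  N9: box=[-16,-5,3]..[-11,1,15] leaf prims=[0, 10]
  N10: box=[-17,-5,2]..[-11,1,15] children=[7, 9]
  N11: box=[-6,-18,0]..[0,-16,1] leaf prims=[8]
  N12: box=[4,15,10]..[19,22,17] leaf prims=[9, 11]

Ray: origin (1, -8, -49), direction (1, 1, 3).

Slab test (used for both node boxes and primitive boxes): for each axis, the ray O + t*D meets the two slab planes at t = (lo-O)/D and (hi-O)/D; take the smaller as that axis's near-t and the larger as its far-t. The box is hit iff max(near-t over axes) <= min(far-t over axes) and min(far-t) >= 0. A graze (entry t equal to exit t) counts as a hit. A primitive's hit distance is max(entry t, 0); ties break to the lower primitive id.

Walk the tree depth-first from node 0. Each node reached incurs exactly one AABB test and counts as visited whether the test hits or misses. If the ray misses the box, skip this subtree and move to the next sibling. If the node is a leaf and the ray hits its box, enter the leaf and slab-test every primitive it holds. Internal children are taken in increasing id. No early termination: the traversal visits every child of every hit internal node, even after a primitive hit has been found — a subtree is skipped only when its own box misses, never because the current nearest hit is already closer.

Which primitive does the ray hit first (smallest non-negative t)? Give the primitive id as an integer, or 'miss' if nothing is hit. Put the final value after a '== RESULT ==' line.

Trace the traversal:
N0 x:[-18,18] y:[-10,30] z:[29/3,23] -> hit [29/3,18], descend [3, 4, 5, 10]
  N3 x:[3,18] y:[15,30] z:[16,22] -> hit [16,18], descend [6, 12]
    N6 x:[14,15] y:[15,16] z:[16,52/3] -> miss, prune
    N12 x:[3,18] y:[23,30] z:[59/3,22] -> miss, prune
  N4 x:[-7,6] y:[-10,14] z:[29/3,50/3] -> miss, prune
  N5 x:[-17,2] y:[12,26] z:[50/3,23] -> miss, prune
  N10 x:[-18,-12] y:[3,9] z:[17,64/3] -> miss, prune

order=[0, 3, 6, 12, 4, 5, 10]  |boxes|=7  |leaves|=0  hit=miss

== RESULT ==
miss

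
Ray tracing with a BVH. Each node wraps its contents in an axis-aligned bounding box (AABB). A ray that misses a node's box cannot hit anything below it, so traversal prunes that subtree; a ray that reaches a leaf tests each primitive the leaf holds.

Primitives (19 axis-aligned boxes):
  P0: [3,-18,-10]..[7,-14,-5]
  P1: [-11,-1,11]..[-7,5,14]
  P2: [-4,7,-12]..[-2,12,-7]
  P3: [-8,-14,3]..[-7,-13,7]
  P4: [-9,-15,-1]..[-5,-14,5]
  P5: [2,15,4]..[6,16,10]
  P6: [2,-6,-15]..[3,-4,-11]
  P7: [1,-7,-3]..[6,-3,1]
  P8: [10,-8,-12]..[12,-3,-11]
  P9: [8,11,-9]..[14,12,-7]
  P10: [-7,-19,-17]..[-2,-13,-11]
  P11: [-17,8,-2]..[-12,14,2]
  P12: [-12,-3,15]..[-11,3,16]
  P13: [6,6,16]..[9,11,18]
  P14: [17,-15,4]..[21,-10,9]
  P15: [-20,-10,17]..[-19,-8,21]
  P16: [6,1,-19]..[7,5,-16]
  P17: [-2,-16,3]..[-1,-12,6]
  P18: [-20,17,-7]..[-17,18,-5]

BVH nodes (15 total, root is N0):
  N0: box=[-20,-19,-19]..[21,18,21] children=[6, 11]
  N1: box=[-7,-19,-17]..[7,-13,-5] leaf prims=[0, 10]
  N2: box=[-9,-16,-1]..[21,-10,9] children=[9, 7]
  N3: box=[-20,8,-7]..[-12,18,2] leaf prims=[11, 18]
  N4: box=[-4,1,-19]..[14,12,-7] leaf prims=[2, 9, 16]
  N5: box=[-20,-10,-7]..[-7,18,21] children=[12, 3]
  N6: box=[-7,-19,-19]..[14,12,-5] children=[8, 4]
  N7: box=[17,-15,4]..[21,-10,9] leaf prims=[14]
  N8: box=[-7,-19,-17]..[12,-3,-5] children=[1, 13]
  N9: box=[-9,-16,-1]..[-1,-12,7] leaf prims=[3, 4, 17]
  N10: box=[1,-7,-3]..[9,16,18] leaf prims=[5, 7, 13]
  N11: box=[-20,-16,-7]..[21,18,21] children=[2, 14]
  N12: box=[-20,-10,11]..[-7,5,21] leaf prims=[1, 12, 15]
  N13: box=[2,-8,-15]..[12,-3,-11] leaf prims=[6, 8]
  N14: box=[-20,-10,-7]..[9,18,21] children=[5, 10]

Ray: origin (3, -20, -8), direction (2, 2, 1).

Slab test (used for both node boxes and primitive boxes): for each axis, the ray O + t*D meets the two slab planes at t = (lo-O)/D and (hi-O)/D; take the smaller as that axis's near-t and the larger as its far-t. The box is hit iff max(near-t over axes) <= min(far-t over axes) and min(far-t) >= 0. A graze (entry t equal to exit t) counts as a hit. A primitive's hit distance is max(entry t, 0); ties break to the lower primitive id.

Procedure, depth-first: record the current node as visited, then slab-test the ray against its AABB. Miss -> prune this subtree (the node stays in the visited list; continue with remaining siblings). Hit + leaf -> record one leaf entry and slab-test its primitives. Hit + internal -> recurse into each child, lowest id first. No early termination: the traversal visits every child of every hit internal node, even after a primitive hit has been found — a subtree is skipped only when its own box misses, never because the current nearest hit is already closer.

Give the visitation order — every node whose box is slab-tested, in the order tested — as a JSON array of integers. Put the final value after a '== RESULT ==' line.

Trace the traversal:
N0 x:[-23/2,9] y:[1/2,19] z:[-11,29] -> hit [1/2,9], descend [6, 11]
  N6 x:[-5,11/2] y:[1/2,16] z:[-11,3] -> hit [1/2,3], descend [4, 8]
    N4 x:[-7/2,11/2] y:[21/2,16] z:[-11,1] -> miss, prune
    N8 x:[-5,9/2] y:[1/2,17/2] z:[-9,3] -> hit [1/2,3], descend [1, 13]
      N1 x:[-5,2] y:[1/2,7/2] z:[-9,3] -> hit [1/2,2] leaf, test {P0@t=1, P10(miss)}
      N13 x:[-1/2,9/2] y:[6,17/2] z:[-7,-3] -> miss, prune
  N11 x:[-23/2,9] y:[2,19] z:[1,29] -> hit [2,9], descend [2, 14]
    N2 x:[-6,9] y:[2,5] z:[7,17] -> miss, prune
    N14 x:[-23/2,3] y:[5,19] z:[1,29] -> miss, prune

9 AABB tests over nodes [0, 6, 4, 8, 1, 13, 11, 2, 14]; 1 leaf entered; closest P0.

== RESULT ==
[0, 6, 4, 8, 1, 13, 11, 2, 14]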